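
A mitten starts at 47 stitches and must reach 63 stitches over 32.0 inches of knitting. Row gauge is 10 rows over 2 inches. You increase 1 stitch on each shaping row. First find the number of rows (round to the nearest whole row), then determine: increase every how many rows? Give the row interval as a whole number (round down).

Rows = 32.0 × 5 = 160.0 → 160 rows.
Stitches to add: 16 → 16 shaping rows (at 1 st each).
160 / 16 = 10.00 → every 10 rows.

Increase every 10th row.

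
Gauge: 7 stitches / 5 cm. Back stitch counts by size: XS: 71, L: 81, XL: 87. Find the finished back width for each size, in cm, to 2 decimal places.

XS 50.71 cm; L 57.86 cm; XL 62.14 cm.

7/5 = 1.4 sts per cm.
XS: 71 / 1.4 = 50.714 → 50.71 cm.
L: 81 / 1.4 = 57.857 → 57.86 cm.
XL: 87 / 1.4 = 62.143 → 62.14 cm.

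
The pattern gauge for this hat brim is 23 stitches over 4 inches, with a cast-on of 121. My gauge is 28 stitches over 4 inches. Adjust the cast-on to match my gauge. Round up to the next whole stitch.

Cast on 148 stitches.

Scale factor = 28 / 23 = 1.217.
121 × 28 / 23 = 147.30 sts.
→ 148 sts.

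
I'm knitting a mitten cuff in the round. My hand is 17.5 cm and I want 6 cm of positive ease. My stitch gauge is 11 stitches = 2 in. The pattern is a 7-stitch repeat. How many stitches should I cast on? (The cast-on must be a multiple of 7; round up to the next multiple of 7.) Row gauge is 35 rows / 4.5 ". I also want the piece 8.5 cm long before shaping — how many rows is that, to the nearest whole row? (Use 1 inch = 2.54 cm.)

Finished = 17.5 + 6 = 23.5 cm.
23.5 cm × 1/2.54 = 9.25 inches.
11/2 = 5.5 sts per in; 9.25 × 5.5 = 50.89 sts.
Next multiple of 7 → 56.
8.5 cm = 3.35 inches; × 7.778 = 26.03 → 26 rows.

Cast on 56 stitches; work 26 rows.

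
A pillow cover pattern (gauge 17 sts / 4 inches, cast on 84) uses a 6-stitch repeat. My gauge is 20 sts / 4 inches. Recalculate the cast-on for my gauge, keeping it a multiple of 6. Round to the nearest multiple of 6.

84 × 20 / 17 = 98.82.
Nearest multiple of 6: 96.

96 stitches.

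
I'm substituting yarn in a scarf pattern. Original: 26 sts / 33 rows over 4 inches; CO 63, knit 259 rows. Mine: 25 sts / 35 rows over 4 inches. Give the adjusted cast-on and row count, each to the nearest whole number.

Stitches: 63 × 25/26 = 60.58 → 61.
Rows: 259 × 35/33 = 274.70 → 275.

Cast on 61 stitches; work 275 rows.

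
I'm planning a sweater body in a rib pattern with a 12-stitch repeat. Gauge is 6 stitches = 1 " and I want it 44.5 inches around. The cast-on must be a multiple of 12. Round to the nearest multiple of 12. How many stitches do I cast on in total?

264 stitches.

6 / 1 = 6 sts per inch.
44.5 × 6 = 267.00 sts.
Nearest multiple of 12: 264.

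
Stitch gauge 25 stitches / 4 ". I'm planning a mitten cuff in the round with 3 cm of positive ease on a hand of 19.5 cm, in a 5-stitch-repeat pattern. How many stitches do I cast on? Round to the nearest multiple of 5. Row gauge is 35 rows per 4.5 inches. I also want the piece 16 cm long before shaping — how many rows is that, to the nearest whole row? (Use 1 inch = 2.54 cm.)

Finished = 19.5 + 3 = 22.5 cm.
22.5 cm × 1/2.54 = 8.86 inches.
25/4 = 6.25 sts per in; 8.86 × 6.25 = 55.36 sts.
Nearest multiple of 5 → 55.
16 cm = 6.30 inches; × 7.778 = 48.99 → 49 rows.

Cast on 55 stitches; work 49 rows.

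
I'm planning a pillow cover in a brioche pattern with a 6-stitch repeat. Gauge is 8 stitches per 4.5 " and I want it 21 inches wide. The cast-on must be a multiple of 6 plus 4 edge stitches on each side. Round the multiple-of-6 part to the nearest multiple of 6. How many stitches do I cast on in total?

38 stitches.

8 / 4.5 = 1.778 sts per inch.
21 × 1.778 = 37.33 sts.
Less 8 edge sts → 29.33 for the repeat.
Nearest multiple of 6: 30.
Add back 8 edge sts → 38.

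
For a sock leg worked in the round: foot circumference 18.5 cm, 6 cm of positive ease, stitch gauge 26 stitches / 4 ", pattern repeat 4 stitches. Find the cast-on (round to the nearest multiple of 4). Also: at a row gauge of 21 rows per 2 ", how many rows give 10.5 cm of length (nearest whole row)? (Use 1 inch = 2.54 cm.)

Cast on 64 stitches; work 43 rows.

Finished = 18.5 + 6 = 24.5 cm.
24.5 cm × 1/2.54 = 9.65 inches.
26/4 = 6.5 sts per in; 9.65 × 6.5 = 62.70 sts.
Nearest multiple of 4 → 64.
10.5 cm = 4.13 inches; × 10.5 = 43.41 → 43 rows.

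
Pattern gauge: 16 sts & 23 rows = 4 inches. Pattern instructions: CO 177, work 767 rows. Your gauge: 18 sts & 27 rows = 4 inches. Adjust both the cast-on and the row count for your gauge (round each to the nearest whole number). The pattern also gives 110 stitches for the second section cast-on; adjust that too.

Cast on 199 stitches; work 900 rows; second section cast-on 124 stitches.

Stitches: 177 × 18/16 = 199.12 → 199.
Rows: 767 × 27/23 = 900.39 → 900.
second section cast-on: 110 × 18/16 = 123.75 → 124.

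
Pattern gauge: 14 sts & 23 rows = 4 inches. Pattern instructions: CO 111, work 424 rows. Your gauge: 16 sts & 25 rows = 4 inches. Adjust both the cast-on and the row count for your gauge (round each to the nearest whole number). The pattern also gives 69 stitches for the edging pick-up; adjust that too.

Stitches: 111 × 16/14 = 126.86 → 127.
Rows: 424 × 25/23 = 460.87 → 461.
edging pick-up: 69 × 16/14 = 78.86 → 79.

Cast on 127 stitches; work 461 rows; edging pick-up 79 stitches.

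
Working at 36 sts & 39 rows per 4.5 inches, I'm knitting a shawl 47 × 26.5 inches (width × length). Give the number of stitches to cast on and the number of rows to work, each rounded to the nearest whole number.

Cast on 376 stitches and work 230 rows.

Stitch gauge = 36/4.5 = 8 sts/in; 47 × 8 = 376.00 → 376 sts.
Row gauge = 39/4.5 = 8.667 rows/in; 26.5 × 8.667 = 229.67 → 230 rows.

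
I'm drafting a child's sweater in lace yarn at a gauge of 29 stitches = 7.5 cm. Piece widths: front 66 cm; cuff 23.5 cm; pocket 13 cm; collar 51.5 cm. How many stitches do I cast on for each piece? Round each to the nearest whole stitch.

front 255; cuff 91; pocket 50; collar 199.

Rate = 29/7.5 = 3.867 sts per cm.
front: 66 × 3.867 = 255.20 → 255.
cuff: 23.5 × 3.867 = 90.87 → 91.
pocket: 13 × 3.867 = 50.27 → 50.
collar: 51.5 × 3.867 = 199.13 → 199.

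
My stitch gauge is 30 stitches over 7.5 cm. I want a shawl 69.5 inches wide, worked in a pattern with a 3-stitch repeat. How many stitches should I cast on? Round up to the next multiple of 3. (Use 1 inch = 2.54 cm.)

CO 708 sts.

69.5 in = 69.5 × 2.54 = 176.53 cm.
30 / 7.5 = 4 sts/cm.
176.53 × 4 = 706.12 sts.
→ 708.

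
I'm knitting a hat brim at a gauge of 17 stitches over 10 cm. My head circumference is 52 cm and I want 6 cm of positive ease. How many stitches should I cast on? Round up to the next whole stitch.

99 stitches.

Finished = 52 + 6 = 58 cm.
17 / 10 = 1.7 sts per cm.
58.00 × 1.7 = 98.60 sts.
→ 99 sts.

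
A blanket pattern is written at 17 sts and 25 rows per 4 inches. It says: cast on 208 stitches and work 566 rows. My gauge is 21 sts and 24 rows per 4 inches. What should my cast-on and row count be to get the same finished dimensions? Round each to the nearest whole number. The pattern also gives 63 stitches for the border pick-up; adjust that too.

Cast on 257 stitches; work 543 rows; border pick-up 78 stitches.

Stitches: 208 × 21/17 = 256.94 → 257.
Rows: 566 × 24/25 = 543.36 → 543.
border pick-up: 63 × 21/17 = 77.82 → 78.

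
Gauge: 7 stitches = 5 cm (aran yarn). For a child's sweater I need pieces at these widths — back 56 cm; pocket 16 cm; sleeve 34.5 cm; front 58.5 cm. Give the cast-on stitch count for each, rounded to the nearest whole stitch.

Rate = 7/5 = 1.4 sts per cm.
back: 56 × 1.4 = 78.40 → 78.
pocket: 16 × 1.4 = 22.40 → 22.
sleeve: 34.5 × 1.4 = 48.30 → 48.
front: 58.5 × 1.4 = 81.90 → 82.

back 78; pocket 22; sleeve 48; front 82.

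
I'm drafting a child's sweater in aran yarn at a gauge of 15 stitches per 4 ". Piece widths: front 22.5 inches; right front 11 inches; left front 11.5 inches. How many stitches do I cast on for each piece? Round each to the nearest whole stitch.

Rate = 15/4 = 3.75 sts per in.
front: 22.5 × 3.75 = 84.38 → 84.
right front: 11 × 3.75 = 41.25 → 41.
left front: 11.5 × 3.75 = 43.12 → 43.

front 84; right front 41; left front 43.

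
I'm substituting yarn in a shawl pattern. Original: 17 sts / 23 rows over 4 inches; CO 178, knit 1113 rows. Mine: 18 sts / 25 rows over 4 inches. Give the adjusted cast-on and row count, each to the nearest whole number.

Cast on 188 stitches; work 1210 rows.

Stitches: 178 × 18/17 = 188.47 → 188.
Rows: 1113 × 25/23 = 1209.78 → 1210.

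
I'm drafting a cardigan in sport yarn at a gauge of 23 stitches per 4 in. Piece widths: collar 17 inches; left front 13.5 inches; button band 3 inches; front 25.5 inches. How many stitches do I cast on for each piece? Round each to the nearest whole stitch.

Rate = 23/4 = 5.75 sts per in.
collar: 17 × 5.75 = 97.75 → 98.
left front: 13.5 × 5.75 = 77.62 → 78.
button band: 3 × 5.75 = 17.25 → 17.
front: 25.5 × 5.75 = 146.62 → 147.

collar 98; left front 78; button band 17; front 147.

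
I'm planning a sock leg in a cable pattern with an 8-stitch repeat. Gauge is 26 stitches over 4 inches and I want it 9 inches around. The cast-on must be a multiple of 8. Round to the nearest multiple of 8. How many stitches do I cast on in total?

Cast on 56 stitches.

26 / 4 = 6.5 sts per inch.
9 × 6.5 = 58.50 sts.
Nearest multiple of 8: 56.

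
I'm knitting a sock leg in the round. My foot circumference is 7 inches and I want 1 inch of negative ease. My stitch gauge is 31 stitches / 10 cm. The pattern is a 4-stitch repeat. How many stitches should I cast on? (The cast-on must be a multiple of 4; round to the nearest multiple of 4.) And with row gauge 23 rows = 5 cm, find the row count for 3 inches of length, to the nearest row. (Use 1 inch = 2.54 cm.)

Finished = 7 − 1 = 6 inches.
6 inches × 2.54 = 15.24 cm.
31/10 = 3.1 sts per cm; 15.24 × 3.1 = 47.24 sts.
Nearest multiple of 4 → 48.
3 inches = 7.62 cm; × 4.6 = 35.05 → 35 rows.

Cast on 48 stitches; work 35 rows.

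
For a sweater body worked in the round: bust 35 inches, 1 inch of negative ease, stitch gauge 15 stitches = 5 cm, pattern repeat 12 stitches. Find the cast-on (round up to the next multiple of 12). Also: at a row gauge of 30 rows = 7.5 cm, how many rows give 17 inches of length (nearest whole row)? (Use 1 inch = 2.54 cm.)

Cast on 264 stitches; work 173 rows.

Finished = 35 − 1 = 34 inches.
34 inches × 2.54 = 86.36 cm.
15/5 = 3 sts per cm; 86.36 × 3 = 259.08 sts.
Next multiple of 12 → 264.
17 inches = 43.18 cm; × 4 = 172.72 → 173 rows.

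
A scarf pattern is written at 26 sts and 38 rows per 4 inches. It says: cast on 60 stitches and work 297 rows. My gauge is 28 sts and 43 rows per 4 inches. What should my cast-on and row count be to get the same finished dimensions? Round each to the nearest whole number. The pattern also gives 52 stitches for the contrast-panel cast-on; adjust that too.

Stitches: 60 × 28/26 = 64.62 → 65.
Rows: 297 × 43/38 = 336.08 → 336.
contrast-panel cast-on: 52 × 28/26 = 56.00 → 56.

Cast on 65 stitches; work 336 rows; contrast-panel cast-on 56 stitches.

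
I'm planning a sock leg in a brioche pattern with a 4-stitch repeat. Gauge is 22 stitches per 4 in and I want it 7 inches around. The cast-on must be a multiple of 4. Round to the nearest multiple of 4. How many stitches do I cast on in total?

22 / 4 = 5.5 sts per inch.
7 × 5.5 = 38.50 sts.
Nearest multiple of 4: 40.

Cast on 40 stitches.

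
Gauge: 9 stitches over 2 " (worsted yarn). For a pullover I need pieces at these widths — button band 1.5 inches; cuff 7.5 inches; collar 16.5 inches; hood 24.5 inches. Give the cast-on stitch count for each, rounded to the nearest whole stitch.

button band 7; cuff 34; collar 74; hood 110.

Rate = 9/2 = 4.5 sts per in.
button band: 1.5 × 4.5 = 6.75 → 7.
cuff: 7.5 × 4.5 = 33.75 → 34.
collar: 16.5 × 4.5 = 74.25 → 74.
hood: 24.5 × 4.5 = 110.25 → 110.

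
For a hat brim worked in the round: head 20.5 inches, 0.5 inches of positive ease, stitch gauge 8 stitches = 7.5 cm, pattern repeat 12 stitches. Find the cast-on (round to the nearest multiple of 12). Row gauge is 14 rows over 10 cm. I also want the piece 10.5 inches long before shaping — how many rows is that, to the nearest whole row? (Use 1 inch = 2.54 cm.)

Finished = 20.5 + 0.5 = 21 inches.
21 inches × 2.54 = 53.34 cm.
8/7.5 = 1.067 sts per cm; 53.34 × 1.067 = 56.90 sts.
Nearest multiple of 12 → 60.
10.5 inches = 26.67 cm; × 1.4 = 37.34 → 37 rows.

Cast on 60 stitches; work 37 rows.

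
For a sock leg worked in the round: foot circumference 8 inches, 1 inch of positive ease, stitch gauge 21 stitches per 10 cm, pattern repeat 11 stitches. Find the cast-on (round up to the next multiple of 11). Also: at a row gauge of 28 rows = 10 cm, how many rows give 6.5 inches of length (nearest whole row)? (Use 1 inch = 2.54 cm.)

Finished = 8 + 1 = 9 inches.
9 inches × 2.54 = 22.86 cm.
21/10 = 2.1 sts per cm; 22.86 × 2.1 = 48.01 sts.
Next multiple of 11 → 55.
6.5 inches = 16.51 cm; × 2.8 = 46.23 → 46 rows.

Cast on 55 stitches; work 46 rows.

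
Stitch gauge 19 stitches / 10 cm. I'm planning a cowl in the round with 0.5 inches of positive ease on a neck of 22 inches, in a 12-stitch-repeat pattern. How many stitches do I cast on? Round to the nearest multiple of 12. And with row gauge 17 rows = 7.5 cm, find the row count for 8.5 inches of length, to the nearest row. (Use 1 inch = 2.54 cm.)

Finished = 22 + 0.5 = 22.5 inches.
22.5 inches × 2.54 = 57.15 cm.
19/10 = 1.9 sts per cm; 57.15 × 1.9 = 108.58 sts.
Nearest multiple of 12 → 108.
8.5 inches = 21.59 cm; × 2.267 = 48.94 → 49 rows.

Cast on 108 stitches; work 49 rows.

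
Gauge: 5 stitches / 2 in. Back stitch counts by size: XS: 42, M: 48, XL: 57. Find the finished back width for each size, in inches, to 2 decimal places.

5/2 = 2.5 sts per in.
XS: 42 / 2.5 = 16.800 → 16.80 in.
M: 48 / 2.5 = 19.200 → 19.20 in.
XL: 57 / 2.5 = 22.800 → 22.80 in.

XS 16.80 inches; M 19.20 inches; XL 22.80 inches.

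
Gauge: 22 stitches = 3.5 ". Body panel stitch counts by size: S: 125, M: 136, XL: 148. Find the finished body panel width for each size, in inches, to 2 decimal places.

22/3.5 = 6.286 sts per in.
S: 125 / 6.286 = 19.886 → 19.89 in.
M: 136 / 6.286 = 21.636 → 21.64 in.
XL: 148 / 6.286 = 23.545 → 23.55 in.

S 19.89 inches; M 21.64 inches; XL 23.55 inches.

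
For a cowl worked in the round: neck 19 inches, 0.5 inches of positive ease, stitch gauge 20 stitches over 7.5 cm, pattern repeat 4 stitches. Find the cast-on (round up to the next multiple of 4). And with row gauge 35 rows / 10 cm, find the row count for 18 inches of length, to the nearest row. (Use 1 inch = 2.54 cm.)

Finished = 19 + 0.5 = 19.5 inches.
19.5 inches × 2.54 = 49.53 cm.
20/7.5 = 2.667 sts per cm; 49.53 × 2.667 = 132.08 sts.
Next multiple of 4 → 136.
18 inches = 45.72 cm; × 3.5 = 160.02 → 160 rows.

Cast on 136 stitches; work 160 rows.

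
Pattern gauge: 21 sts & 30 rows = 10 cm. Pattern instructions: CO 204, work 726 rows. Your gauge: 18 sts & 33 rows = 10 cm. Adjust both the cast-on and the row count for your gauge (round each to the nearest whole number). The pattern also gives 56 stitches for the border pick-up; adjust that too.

Stitches: 204 × 18/21 = 174.86 → 175.
Rows: 726 × 33/30 = 798.60 → 799.
border pick-up: 56 × 18/21 = 48.00 → 48.

Cast on 175 stitches; work 799 rows; border pick-up 48 stitches.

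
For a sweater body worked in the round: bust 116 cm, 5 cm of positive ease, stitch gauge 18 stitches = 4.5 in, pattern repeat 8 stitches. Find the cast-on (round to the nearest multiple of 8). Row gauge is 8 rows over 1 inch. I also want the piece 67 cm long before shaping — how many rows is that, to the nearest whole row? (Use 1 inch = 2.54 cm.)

Cast on 192 stitches; work 211 rows.

Finished = 116 + 5 = 121 cm.
121 cm × 1/2.54 = 47.64 inches.
18/4.5 = 4 sts per in; 47.64 × 4 = 190.55 sts.
Nearest multiple of 8 → 192.
67 cm = 26.38 inches; × 8 = 211.02 → 211 rows.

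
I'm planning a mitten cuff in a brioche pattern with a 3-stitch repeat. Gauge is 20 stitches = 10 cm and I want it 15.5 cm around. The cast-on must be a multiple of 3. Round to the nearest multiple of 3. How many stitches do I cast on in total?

Cast on 30 stitches.

20 / 10 = 2 sts per cm.
15.5 × 2 = 31.00 sts.
Nearest multiple of 3: 30.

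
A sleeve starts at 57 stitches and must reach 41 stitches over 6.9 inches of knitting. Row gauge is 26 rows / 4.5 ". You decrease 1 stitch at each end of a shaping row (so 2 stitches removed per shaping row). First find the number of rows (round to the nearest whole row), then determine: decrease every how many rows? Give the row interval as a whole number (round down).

Rows = 6.9 × 5.778 = 39.9 → 40 rows.
Stitches to remove: 16 → 8 shaping rows (at 2 st each).
40 / 8 = 5.00 → every 5 rows.

Decrease every 5th row.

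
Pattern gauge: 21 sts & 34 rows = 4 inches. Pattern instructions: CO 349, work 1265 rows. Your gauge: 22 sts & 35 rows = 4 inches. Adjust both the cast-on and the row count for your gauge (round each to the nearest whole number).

Stitches: 349 × 22/21 = 365.62 → 366.
Rows: 1265 × 35/34 = 1302.21 → 1302.

Cast on 366 stitches; work 1302 rows.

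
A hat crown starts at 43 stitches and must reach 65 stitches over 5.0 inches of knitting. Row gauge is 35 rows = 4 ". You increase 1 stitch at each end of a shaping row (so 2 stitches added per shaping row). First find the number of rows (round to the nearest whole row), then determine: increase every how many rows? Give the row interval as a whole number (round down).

Rows = 5.0 × 8.75 = 43.8 → 44 rows.
Stitches to add: 22 → 11 shaping rows (at 2 st each).
44 / 11 = 4.00 → every 4 rows.

Increase every 4th row.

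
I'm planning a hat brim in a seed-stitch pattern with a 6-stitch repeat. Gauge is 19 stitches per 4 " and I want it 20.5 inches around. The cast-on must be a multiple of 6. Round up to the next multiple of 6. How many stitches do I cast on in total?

102 stitches.

19 / 4 = 4.75 sts per inch.
20.5 × 4.75 = 97.38 sts.
Next multiple of 6: 102.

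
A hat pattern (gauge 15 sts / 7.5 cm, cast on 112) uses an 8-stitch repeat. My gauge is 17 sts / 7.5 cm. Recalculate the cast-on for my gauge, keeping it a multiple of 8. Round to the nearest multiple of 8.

112 × 17 / 15 = 126.93.
Nearest multiple of 8: 128.

Cast on 128 stitches.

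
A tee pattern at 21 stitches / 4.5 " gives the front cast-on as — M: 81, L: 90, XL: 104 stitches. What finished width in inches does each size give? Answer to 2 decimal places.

21/4.5 = 4.667 sts per in.
M: 81 / 4.667 = 17.357 → 17.36 in.
L: 90 / 4.667 = 19.286 → 19.29 in.
XL: 104 / 4.667 = 22.286 → 22.29 in.

M 17.36 inches; L 19.29 inches; XL 22.29 inches.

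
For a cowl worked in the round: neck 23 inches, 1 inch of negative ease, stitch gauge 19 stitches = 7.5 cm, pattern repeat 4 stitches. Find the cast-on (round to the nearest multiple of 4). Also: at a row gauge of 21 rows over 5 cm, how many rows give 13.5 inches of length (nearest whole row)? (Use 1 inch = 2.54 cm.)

Cast on 140 stitches; work 144 rows.

Finished = 23 − 1 = 22 inches.
22 inches × 2.54 = 55.88 cm.
19/7.5 = 2.533 sts per cm; 55.88 × 2.533 = 141.56 sts.
Nearest multiple of 4 → 140.
13.5 inches = 34.29 cm; × 4.2 = 144.02 → 144 rows.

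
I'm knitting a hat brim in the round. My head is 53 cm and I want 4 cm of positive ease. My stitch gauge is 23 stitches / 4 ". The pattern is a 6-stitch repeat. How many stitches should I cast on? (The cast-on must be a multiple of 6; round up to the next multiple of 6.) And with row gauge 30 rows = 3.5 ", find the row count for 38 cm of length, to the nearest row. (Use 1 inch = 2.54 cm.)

Cast on 132 stitches; work 128 rows.

Finished = 53 + 4 = 57 cm.
57 cm × 1/2.54 = 22.44 inches.
23/4 = 5.75 sts per in; 22.44 × 5.75 = 129.04 sts.
Next multiple of 6 → 132.
38 cm = 14.96 inches; × 8.571 = 128.23 → 128 rows.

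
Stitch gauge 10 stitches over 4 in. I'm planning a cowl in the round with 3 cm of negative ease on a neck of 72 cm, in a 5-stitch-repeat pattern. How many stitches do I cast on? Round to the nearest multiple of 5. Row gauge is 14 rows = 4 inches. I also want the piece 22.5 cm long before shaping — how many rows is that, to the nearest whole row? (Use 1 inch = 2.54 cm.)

Finished = 72 − 3 = 69 cm.
69 cm × 1/2.54 = 27.17 inches.
10/4 = 2.5 sts per in; 27.17 × 2.5 = 67.91 sts.
Nearest multiple of 5 → 70.
22.5 cm = 8.86 inches; × 3.5 = 31.00 → 31 rows.

Cast on 70 stitches; work 31 rows.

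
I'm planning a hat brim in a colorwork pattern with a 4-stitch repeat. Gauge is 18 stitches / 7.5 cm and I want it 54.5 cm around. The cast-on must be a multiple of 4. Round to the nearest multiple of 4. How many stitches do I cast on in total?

CO 132 sts.

18 / 7.5 = 2.4 sts per cm.
54.5 × 2.4 = 130.80 sts.
Nearest multiple of 4: 132.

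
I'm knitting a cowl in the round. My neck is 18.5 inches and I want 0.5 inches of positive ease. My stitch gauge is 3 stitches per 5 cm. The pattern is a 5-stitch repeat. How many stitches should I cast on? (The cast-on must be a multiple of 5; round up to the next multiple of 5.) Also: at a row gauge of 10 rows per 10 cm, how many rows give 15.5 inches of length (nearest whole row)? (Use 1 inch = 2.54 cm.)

Cast on 30 stitches; work 39 rows.

Finished = 18.5 + 0.5 = 19 inches.
19 inches × 2.54 = 48.26 cm.
3/5 = 0.6 sts per cm; 48.26 × 0.6 = 28.96 sts.
Next multiple of 5 → 30.
15.5 inches = 39.37 cm; × 1 = 39.37 → 39 rows.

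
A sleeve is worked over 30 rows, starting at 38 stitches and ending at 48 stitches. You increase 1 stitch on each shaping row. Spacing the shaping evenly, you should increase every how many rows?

Increase every 3rd row.

Stitches to add: |48 − 38| = 10.
Shaping rows needed: 10 / 1 = 10.
30 rows / 10 = every 3 rows.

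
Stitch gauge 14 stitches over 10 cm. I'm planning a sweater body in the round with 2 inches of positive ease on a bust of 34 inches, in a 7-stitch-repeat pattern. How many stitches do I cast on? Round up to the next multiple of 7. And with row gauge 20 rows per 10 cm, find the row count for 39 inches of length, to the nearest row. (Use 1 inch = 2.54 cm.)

Finished = 34 + 2 = 36 inches.
36 inches × 2.54 = 91.44 cm.
14/10 = 1.4 sts per cm; 91.44 × 1.4 = 128.02 sts.
Next multiple of 7 → 133.
39 inches = 99.06 cm; × 2 = 198.12 → 198 rows.

Cast on 133 stitches; work 198 rows.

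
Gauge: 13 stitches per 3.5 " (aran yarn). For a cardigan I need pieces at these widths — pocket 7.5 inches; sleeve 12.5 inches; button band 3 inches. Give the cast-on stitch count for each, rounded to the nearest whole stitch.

pocket 28; sleeve 46; button band 11.

Rate = 13/3.5 = 3.714 sts per in.
pocket: 7.5 × 3.714 = 27.86 → 28.
sleeve: 12.5 × 3.714 = 46.43 → 46.
button band: 3 × 3.714 = 11.14 → 11.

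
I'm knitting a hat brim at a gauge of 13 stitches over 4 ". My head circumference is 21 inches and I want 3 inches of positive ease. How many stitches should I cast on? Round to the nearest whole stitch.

Cast on 78 stitches.

Finished = 21 + 3 = 24 in.
13 / 4 = 3.25 sts per inch.
24.00 × 3.25 = 78.00 sts.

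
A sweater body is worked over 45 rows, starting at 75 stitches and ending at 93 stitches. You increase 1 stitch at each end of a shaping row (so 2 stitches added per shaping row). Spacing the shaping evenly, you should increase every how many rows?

Increase every 5th row.

Stitches to add: |93 − 75| = 18.
Shaping rows needed: 18 / 2 = 9.
45 rows / 9 = every 5 rows.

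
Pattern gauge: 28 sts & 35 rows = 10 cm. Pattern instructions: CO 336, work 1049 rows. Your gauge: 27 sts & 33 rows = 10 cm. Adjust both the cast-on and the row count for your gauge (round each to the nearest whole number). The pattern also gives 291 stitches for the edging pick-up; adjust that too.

Cast on 324 stitches; work 989 rows; edging pick-up 281 stitches.

Stitches: 336 × 27/28 = 324.00 → 324.
Rows: 1049 × 33/35 = 989.06 → 989.
edging pick-up: 291 × 27/28 = 280.61 → 281.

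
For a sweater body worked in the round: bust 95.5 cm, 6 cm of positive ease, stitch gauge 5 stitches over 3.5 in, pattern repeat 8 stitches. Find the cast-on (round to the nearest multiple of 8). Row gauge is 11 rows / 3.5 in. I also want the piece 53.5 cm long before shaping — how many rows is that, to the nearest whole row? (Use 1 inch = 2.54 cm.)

Cast on 56 stitches; work 66 rows.

Finished = 95.5 + 6 = 101.5 cm.
101.5 cm × 1/2.54 = 39.96 inches.
5/3.5 = 1.429 sts per in; 39.96 × 1.429 = 57.09 sts.
Nearest multiple of 8 → 56.
53.5 cm = 21.06 inches; × 3.143 = 66.20 → 66 rows.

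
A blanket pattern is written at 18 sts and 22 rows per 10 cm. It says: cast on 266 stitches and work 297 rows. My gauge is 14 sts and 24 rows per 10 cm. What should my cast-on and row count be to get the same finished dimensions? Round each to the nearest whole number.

Stitches: 266 × 14/18 = 206.89 → 207.
Rows: 297 × 24/22 = 324.00 → 324.

Cast on 207 stitches; work 324 rows.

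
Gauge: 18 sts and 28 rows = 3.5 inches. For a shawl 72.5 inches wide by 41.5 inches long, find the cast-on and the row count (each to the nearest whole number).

Stitch gauge = 18/3.5 = 5.143 sts/in; 72.5 × 5.143 = 372.86 → 373 sts.
Row gauge = 28/3.5 = 8 rows/in; 41.5 × 8 = 332.00 → 332 rows.

Cast on 373 stitches and work 332 rows.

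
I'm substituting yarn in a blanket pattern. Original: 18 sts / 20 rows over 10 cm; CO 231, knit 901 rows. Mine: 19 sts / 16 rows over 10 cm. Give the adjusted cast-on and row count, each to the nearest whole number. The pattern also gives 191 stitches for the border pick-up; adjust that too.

Cast on 244 stitches; work 721 rows; border pick-up 202 stitches.

Stitches: 231 × 19/18 = 243.83 → 244.
Rows: 901 × 16/20 = 720.80 → 721.
border pick-up: 191 × 19/18 = 201.61 → 202.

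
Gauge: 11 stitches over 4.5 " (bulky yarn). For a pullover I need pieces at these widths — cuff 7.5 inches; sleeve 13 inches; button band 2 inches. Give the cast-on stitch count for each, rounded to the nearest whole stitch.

cuff 18; sleeve 32; button band 5.

Rate = 11/4.5 = 2.444 sts per in.
cuff: 7.5 × 2.444 = 18.33 → 18.
sleeve: 13 × 2.444 = 31.78 → 32.
button band: 2 × 2.444 = 4.89 → 5.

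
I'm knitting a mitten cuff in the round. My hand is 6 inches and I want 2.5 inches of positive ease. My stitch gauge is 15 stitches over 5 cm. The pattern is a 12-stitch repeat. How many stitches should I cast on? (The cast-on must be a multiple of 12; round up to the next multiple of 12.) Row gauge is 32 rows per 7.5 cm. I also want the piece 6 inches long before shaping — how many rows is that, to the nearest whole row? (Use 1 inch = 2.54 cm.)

Cast on 72 stitches; work 65 rows.

Finished = 6 + 2.5 = 8.5 inches.
8.5 inches × 2.54 = 21.59 cm.
15/5 = 3 sts per cm; 21.59 × 3 = 64.77 sts.
Next multiple of 12 → 72.
6 inches = 15.24 cm; × 4.267 = 65.02 → 65 rows.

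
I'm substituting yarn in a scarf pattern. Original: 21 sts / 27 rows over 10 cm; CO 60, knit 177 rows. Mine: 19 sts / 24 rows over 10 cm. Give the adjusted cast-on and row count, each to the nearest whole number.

Stitches: 60 × 19/21 = 54.29 → 54.
Rows: 177 × 24/27 = 157.33 → 157.

Cast on 54 stitches; work 157 rows.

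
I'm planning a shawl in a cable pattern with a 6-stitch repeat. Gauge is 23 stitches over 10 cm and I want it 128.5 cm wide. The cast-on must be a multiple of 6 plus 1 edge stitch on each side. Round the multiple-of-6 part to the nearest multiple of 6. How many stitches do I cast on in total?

Cast on 296 stitches.

23 / 10 = 2.3 sts per cm.
128.5 × 2.3 = 295.55 sts.
Less 2 edge sts → 293.55 for the repeat.
Nearest multiple of 6: 294.
Add back 2 edge sts → 296.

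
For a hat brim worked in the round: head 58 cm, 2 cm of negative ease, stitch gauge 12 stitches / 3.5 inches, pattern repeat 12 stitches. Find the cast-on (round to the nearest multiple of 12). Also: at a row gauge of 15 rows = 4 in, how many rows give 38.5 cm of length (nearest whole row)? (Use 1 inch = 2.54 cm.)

Cast on 72 stitches; work 57 rows.

Finished = 58 − 2 = 56 cm.
56 cm × 1/2.54 = 22.05 inches.
12/3.5 = 3.429 sts per in; 22.05 × 3.429 = 75.59 sts.
Nearest multiple of 12 → 72.
38.5 cm = 15.16 inches; × 3.75 = 56.84 → 57 rows.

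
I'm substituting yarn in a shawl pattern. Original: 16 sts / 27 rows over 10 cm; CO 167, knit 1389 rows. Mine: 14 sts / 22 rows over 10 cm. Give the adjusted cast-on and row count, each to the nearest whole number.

Stitches: 167 × 14/16 = 146.12 → 146.
Rows: 1389 × 22/27 = 1131.78 → 1132.

Cast on 146 stitches; work 1132 rows.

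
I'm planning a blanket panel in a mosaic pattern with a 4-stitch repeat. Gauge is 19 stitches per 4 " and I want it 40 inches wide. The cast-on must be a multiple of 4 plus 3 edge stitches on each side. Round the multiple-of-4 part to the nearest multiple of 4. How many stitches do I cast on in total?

CO 190 sts.

19 / 4 = 4.75 sts per inch.
40 × 4.75 = 190.00 sts.
Less 6 edge sts → 184.00 for the repeat.
Nearest multiple of 4: 184.
Add back 6 edge sts → 190.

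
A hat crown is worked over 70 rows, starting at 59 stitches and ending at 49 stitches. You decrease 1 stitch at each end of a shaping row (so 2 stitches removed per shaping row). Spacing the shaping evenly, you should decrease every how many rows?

Stitches to remove: |49 − 59| = 10.
Shaping rows needed: 10 / 2 = 5.
70 rows / 5 = every 14 rows.

Decrease every 14th row.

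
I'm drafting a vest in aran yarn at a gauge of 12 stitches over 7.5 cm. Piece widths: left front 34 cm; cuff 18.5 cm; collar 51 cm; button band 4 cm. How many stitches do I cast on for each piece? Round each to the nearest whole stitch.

Rate = 12/7.5 = 1.6 sts per cm.
left front: 34 × 1.6 = 54.40 → 54.
cuff: 18.5 × 1.6 = 29.60 → 30.
collar: 51 × 1.6 = 81.60 → 82.
button band: 4 × 1.6 = 6.40 → 6.

left front 54; cuff 30; collar 82; button band 6.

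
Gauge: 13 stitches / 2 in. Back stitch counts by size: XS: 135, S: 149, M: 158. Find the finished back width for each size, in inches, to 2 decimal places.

XS 20.77 inches; S 22.92 inches; M 24.31 inches.

13/2 = 6.5 sts per in.
XS: 135 / 6.5 = 20.769 → 20.77 in.
S: 149 / 6.5 = 22.923 → 22.92 in.
M: 158 / 6.5 = 24.308 → 24.31 in.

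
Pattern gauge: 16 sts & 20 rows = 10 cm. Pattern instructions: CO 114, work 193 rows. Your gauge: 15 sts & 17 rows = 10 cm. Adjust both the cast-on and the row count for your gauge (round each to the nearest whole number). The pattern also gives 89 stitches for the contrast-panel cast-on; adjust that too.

Cast on 107 stitches; work 164 rows; contrast-panel cast-on 83 stitches.

Stitches: 114 × 15/16 = 106.88 → 107.
Rows: 193 × 17/20 = 164.05 → 164.
contrast-panel cast-on: 89 × 15/16 = 83.44 → 83.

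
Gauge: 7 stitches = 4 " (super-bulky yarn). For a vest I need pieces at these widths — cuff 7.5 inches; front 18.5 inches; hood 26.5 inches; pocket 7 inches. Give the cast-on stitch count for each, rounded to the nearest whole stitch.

Rate = 7/4 = 1.75 sts per in.
cuff: 7.5 × 1.75 = 13.12 → 13.
front: 18.5 × 1.75 = 32.38 → 32.
hood: 26.5 × 1.75 = 46.38 → 46.
pocket: 7 × 1.75 = 12.25 → 12.

cuff 13; front 32; hood 46; pocket 12.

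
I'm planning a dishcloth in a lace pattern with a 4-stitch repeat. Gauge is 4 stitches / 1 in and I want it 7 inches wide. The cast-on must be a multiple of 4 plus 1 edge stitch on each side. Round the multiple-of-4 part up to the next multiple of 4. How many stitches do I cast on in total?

Cast on 30 stitches.

4 / 1 = 4 sts per inch.
7 × 4 = 28.00 sts.
Less 2 edge sts → 26.00 for the repeat.
Next multiple of 4: 28.
Add back 2 edge sts → 30.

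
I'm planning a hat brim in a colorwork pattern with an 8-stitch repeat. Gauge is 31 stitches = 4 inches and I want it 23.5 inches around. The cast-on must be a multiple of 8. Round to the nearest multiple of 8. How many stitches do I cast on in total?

184 stitches.

31 / 4 = 7.75 sts per inch.
23.5 × 7.75 = 182.12 sts.
Nearest multiple of 8: 184.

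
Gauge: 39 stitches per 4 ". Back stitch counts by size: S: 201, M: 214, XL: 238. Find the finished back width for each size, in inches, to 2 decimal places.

39/4 = 9.75 sts per in.
S: 201 / 9.75 = 20.615 → 20.62 in.
M: 214 / 9.75 = 21.949 → 21.95 in.
XL: 238 / 9.75 = 24.410 → 24.41 in.

S 20.62 inches; M 21.95 inches; XL 24.41 inches.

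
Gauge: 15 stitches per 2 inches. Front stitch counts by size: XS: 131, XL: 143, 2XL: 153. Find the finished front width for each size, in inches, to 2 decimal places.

15/2 = 7.5 sts per in.
XS: 131 / 7.5 = 17.467 → 17.47 in.
XL: 143 / 7.5 = 19.067 → 19.07 in.
2XL: 153 / 7.5 = 20.400 → 20.40 in.

XS 17.47 inches; XL 19.07 inches; 2XL 20.40 inches.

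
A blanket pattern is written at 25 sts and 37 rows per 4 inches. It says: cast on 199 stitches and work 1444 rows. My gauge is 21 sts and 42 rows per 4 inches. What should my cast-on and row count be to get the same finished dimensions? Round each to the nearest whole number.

Cast on 167 stitches; work 1639 rows.

Stitches: 199 × 21/25 = 167.16 → 167.
Rows: 1444 × 42/37 = 1639.14 → 1639.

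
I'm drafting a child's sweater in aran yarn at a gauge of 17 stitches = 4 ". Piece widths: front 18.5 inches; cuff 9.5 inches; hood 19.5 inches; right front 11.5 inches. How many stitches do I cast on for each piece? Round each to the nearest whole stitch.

Rate = 17/4 = 4.25 sts per in.
front: 18.5 × 4.25 = 78.62 → 79.
cuff: 9.5 × 4.25 = 40.38 → 40.
hood: 19.5 × 4.25 = 82.88 → 83.
right front: 11.5 × 4.25 = 48.88 → 49.

front 79; cuff 40; hood 83; right front 49.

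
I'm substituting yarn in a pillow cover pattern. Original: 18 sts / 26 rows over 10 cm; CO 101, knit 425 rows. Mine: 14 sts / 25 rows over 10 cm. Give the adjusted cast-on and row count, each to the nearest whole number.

Stitches: 101 × 14/18 = 78.56 → 79.
Rows: 425 × 25/26 = 408.65 → 409.

Cast on 79 stitches; work 409 rows.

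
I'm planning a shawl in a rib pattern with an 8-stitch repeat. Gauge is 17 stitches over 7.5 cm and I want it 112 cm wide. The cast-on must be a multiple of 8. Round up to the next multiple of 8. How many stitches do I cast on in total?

256 stitches.

17 / 7.5 = 2.267 sts per cm.
112 × 2.267 = 253.87 sts.
Next multiple of 8: 256.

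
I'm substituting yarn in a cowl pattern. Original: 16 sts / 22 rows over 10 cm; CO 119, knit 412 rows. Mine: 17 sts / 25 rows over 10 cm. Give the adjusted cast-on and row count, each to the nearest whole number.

Cast on 126 stitches; work 468 rows.

Stitches: 119 × 17/16 = 126.44 → 126.
Rows: 412 × 25/22 = 468.18 → 468.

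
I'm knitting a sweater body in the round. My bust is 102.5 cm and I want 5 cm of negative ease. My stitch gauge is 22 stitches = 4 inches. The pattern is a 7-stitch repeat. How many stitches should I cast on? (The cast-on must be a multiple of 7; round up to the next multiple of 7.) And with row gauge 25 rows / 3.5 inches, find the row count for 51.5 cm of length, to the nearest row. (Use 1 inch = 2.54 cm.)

Finished = 102.5 − 5 = 97.5 cm.
97.5 cm × 1/2.54 = 38.39 inches.
22/4 = 5.5 sts per in; 38.39 × 5.5 = 211.12 sts.
Next multiple of 7 → 217.
51.5 cm = 20.28 inches; × 7.143 = 144.83 → 145 rows.

Cast on 217 stitches; work 145 rows.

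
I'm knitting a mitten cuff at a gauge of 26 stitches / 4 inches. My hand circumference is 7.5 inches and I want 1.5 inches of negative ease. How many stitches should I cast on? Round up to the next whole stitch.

Finished = 7.5 − 1.5 = 6 in.
26 / 4 = 6.5 sts per inch.
6.00 × 6.5 = 39.00 sts.

CO 39 sts.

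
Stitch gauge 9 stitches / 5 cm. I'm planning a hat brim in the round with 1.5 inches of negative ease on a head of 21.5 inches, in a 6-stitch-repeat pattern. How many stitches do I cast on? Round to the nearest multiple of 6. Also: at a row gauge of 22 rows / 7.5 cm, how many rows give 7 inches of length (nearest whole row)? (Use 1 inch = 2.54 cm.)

Finished = 21.5 − 1.5 = 20 inches.
20 inches × 2.54 = 50.80 cm.
9/5 = 1.8 sts per cm; 50.80 × 1.8 = 91.44 sts.
Nearest multiple of 6 → 90.
7 inches = 17.78 cm; × 2.933 = 52.15 → 52 rows.

Cast on 90 stitches; work 52 rows.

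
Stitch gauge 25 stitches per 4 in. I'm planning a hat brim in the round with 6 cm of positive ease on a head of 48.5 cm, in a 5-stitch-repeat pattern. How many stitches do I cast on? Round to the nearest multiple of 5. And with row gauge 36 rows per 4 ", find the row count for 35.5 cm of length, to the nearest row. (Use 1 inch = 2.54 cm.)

Cast on 135 stitches; work 126 rows.

Finished = 48.5 + 6 = 54.5 cm.
54.5 cm × 1/2.54 = 21.46 inches.
25/4 = 6.25 sts per in; 21.46 × 6.25 = 134.10 sts.
Nearest multiple of 5 → 135.
35.5 cm = 13.98 inches; × 9 = 125.79 → 126 rows.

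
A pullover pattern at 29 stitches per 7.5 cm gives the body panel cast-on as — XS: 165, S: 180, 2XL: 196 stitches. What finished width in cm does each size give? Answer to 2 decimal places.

29/7.5 = 3.867 sts per cm.
XS: 165 / 3.867 = 42.672 → 42.67 cm.
S: 180 / 3.867 = 46.552 → 46.55 cm.
2XL: 196 / 3.867 = 50.690 → 50.69 cm.

XS 42.67 cm; S 46.55 cm; 2XL 50.69 cm.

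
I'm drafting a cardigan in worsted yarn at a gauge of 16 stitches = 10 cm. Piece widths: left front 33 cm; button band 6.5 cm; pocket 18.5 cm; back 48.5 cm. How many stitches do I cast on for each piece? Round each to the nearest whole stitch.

Rate = 16/10 = 1.6 sts per cm.
left front: 33 × 1.6 = 52.80 → 53.
button band: 6.5 × 1.6 = 10.40 → 10.
pocket: 18.5 × 1.6 = 29.60 → 30.
back: 48.5 × 1.6 = 77.60 → 78.

left front 53; button band 10; pocket 30; back 78.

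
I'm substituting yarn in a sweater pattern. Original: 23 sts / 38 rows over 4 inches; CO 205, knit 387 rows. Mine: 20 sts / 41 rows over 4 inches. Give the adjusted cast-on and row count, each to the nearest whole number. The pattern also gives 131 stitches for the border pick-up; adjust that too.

Stitches: 205 × 20/23 = 178.26 → 178.
Rows: 387 × 41/38 = 417.55 → 418.
border pick-up: 131 × 20/23 = 113.91 → 114.

Cast on 178 stitches; work 418 rows; border pick-up 114 stitches.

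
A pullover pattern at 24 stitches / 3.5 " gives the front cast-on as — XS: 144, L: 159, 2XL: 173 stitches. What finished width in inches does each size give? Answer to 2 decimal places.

XS 21.00 inches; L 23.19 inches; 2XL 25.23 inches.

24/3.5 = 6.857 sts per in.
XS: 144 / 6.857 = 21.000 → 21.00 in.
L: 159 / 6.857 = 23.188 → 23.19 in.
2XL: 173 / 6.857 = 25.229 → 25.23 in.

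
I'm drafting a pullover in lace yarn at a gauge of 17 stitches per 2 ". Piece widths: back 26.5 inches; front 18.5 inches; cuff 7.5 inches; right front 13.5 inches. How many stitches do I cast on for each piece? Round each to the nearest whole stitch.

back 225; front 157; cuff 64; right front 115.

Rate = 17/2 = 8.5 sts per in.
back: 26.5 × 8.5 = 225.25 → 225.
front: 18.5 × 8.5 = 157.25 → 157.
cuff: 7.5 × 8.5 = 63.75 → 64.
right front: 13.5 × 8.5 = 114.75 → 115.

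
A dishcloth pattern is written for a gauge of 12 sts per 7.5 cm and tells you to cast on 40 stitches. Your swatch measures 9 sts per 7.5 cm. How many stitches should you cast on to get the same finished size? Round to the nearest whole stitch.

Scale factor = 9 / 12 = 0.750.
40 × 9 / 12 = 30.00 sts.

Cast on 30 stitches.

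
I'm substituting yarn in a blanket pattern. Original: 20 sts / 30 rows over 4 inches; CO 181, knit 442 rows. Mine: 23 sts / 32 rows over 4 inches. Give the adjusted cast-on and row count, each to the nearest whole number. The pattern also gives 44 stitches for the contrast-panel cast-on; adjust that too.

Cast on 208 stitches; work 471 rows; contrast-panel cast-on 51 stitches.

Stitches: 181 × 23/20 = 208.15 → 208.
Rows: 442 × 32/30 = 471.47 → 471.
contrast-panel cast-on: 44 × 23/20 = 50.60 → 51.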